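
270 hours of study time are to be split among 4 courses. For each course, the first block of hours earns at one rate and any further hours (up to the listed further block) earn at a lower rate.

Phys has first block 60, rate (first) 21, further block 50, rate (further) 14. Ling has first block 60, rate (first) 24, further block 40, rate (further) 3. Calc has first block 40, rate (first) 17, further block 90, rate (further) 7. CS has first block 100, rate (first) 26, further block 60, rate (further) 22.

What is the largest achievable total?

Rank every tier by rate: CS/T1 26 > Ling/T1 24 > CS/T2 22 > Phys/T1 21 > Calc/T1 17 > Phys/T2 14 > Calc/T2 7 > Ling/T2 3.
Fill CS T1 block (100 at 26) ; 170 left.
Ling/T1 (24): +60 ; 110 left.
CS T2 at 22: fill all 60 ; 50 left.
Phys T1 at 21: only 50 left, fill 50.
Total = 26×100 + 24×60 + 22×60 + 21×50 = 6410.

6410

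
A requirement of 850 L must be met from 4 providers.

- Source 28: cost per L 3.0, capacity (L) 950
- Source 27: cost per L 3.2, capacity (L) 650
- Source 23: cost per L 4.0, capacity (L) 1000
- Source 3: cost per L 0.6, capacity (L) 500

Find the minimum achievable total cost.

Use providers in increasing cost order.
Source 3 (0.6): use full 500 — 350 L to go.
Source 28 at 3.0: take 350 of its 950 — requirement met.
Source 27, Source 23: unused.
Cost = 500×0.6 + 350×3.0 = 1350.

1350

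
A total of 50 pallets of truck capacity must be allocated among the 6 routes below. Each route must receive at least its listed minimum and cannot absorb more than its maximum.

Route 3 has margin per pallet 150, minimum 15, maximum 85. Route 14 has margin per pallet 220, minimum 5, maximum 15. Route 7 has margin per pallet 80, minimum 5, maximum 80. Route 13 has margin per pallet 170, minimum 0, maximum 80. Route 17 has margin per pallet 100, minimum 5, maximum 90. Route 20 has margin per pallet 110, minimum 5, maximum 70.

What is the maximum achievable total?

Meeting every minimum uses 15+5+5+0+5+5 = 35 pallets, leaving 15.
Rank by margin per pallet: Route 14 220 > Route 13 170 > Route 3 150 > Route 20 110 > Route 17 100 > Route 7 80.
Route 14: +10 to 15 (cap) → 5 left.
Only 5 left; Route 13 takes them to reach 5.
Total = 150×15 + 220×15 + 80×5 + 170×5 + 100×5 + 110×5 = 7850.

7850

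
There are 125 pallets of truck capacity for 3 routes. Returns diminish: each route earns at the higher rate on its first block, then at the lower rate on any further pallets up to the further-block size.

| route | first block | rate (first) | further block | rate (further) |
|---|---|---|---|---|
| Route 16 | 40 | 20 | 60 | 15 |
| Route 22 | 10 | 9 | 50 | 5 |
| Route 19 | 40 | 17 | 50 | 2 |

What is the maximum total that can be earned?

2155

Order all 6 blocks by rate: Route 16/tier1 20 > Route 19/tier1 17 > Route 16/tier2 15 > Route 22/tier1 9 > Route 22/tier2 5 > Route 19/tier2 2.
Route 16 tier1 at 20: fill all 40 → 85 left.
Route 19/tier1 (17): +40 → 45 left.
45 remain; put them into Route 16 tier2 at 15.
Total = 20×40 + 17×40 + 15×45 = 2155.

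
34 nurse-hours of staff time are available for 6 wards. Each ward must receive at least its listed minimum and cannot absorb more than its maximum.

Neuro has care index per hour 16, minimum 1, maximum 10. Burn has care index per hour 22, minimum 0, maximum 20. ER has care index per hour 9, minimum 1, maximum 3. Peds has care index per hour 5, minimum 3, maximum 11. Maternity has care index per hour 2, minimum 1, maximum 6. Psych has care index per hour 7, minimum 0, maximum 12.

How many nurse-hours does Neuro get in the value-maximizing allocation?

9

Meeting every minimum uses 1+0+1+3+1+0 = 6 nurse-hours, leaving 28.
Rank by care index per hour: Burn 22 > Neuro 16 > ER 9 > Psych 7 > Peds 5 > Maternity 2.
Give Burn 20 more to hit its cap of 20 → 8 left.
Neuro: +8 (room for 9) → 9. Pool exhausted.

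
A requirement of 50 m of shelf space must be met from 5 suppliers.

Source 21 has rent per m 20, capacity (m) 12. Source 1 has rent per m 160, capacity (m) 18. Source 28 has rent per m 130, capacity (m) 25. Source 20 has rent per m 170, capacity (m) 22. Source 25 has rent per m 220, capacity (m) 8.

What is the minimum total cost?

5570

Fill from the cheapest supplier first.
Source 21 at 20: take all 12 m ; 38 still needed.
Take 25 from Source 28 at 130 ; need 13 more.
Source 1 at 160: take 13 of its 18 ; requirement met.
Source 20, Source 25: unused.
Cost = 12×20 + 25×130 + 13×160 = 5570.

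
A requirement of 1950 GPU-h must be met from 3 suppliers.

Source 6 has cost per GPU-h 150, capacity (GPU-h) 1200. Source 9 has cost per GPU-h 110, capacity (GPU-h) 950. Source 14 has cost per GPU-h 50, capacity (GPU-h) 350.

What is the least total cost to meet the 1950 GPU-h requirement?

Cheapest first:
Take 350 from Source 14 at 50 ; need 1600 more.
Take 950 from Source 9 at 110 ; need 650 more.
Source 6 (150): take the remaining 650 ; done.
Cost = 350×50 + 950×110 + 650×150 = 219500.

219500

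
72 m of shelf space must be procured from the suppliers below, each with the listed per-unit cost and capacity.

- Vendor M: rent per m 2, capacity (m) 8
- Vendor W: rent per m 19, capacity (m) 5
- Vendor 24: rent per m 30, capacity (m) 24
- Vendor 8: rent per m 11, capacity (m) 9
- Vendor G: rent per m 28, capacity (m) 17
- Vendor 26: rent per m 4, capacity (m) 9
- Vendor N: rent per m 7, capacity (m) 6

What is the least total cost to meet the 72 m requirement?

Fill from the cheapest supplier first.
Take 8 from Vendor M at 2 — need 64 more.
Vendor 26 at 4: take all 9 m — 55 still needed.
Take 6 from Vendor N at 7 — need 49 more.
Vendor 8 at 11: take all 9 m — 40 still needed.
Take 5 from Vendor W at 19 — need 35 more.
Vendor G (28): use full 17 — 18 m to go.
Vendor 24 (30): take the remaining 18 — done.
Cost = 8×2 + 9×4 + 6×7 + 9×11 + 5×19 + 17×28 + 18×30 = 1304.

1304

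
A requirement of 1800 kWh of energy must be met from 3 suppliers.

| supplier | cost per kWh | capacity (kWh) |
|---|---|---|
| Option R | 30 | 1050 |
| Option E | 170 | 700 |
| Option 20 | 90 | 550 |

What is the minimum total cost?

115000

Cheapest first:
Take 1050 from Option R at 30 ; need 750 more.
Take 550 from Option 20 at 90 ; need 200 more.
Option E (170): take the remaining 200 ; done.
Cost = 1050×30 + 550×90 + 200×170 = 115000.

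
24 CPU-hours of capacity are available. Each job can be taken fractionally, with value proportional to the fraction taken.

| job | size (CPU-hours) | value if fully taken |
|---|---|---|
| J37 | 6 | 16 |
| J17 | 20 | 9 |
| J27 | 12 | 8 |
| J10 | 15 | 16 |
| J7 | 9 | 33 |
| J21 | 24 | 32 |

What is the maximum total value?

Rank by value-to-size ratio: J7 33/9≈3.67, J37 16/6≈2.67, J21 32/24≈1.33, J10 16/15≈1.07, J27 8/12≈0.667, J17 9/20≈0.45.
J7: take in full, 9 CPU-hours for value 33 — 15 left.
All 6 CPU-hours of J37 fit (value 16) — 9 remain.
Fill the last 9 CPU-hours with part of J21: 9/24 of it earns 12.
Total value = 61.

61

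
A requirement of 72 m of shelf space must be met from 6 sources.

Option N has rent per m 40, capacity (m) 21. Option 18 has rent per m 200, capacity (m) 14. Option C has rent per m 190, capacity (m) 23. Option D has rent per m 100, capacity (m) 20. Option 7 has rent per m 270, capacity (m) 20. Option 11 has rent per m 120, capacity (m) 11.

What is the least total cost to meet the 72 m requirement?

7960

Fill from the cheapest source first.
Option N at 40: take all 21 m ; 51 still needed.
Option D (100): use full 20 ; 31 m to go.
Option 11 (120): use full 11 ; 20 m to go.
Option C (190): take the remaining 20 ; done.
Option 18, Option 7: unused.
Cost = 21×40 + 20×100 + 11×120 + 20×190 = 7960.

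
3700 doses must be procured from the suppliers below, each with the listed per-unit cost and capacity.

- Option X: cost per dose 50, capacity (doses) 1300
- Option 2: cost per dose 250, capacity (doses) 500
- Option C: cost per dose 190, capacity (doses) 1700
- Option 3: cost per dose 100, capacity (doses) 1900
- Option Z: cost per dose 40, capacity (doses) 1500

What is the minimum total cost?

215000

Fill from the cheapest supplier first.
Option Z (40): use full 1500 → 2200 doses to go.
Option X (50): use full 1300 → 900 doses to go.
Option 3 at 100: take 900 of its 1900 → requirement met.
Option C, Option 2: unused.
Cost = 1500×40 + 1300×50 + 900×100 = 215000.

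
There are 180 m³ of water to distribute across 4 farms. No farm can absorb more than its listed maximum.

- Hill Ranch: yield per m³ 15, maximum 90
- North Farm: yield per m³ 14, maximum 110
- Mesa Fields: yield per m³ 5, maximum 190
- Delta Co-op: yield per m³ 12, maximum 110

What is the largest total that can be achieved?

Order the farms by yield per m³: Hill Ranch 15 > North Farm 14 > Delta Co-op 12 > Mesa Fields 5.
Hill Ranch: +90 to 90 (cap) — 90 left.
North Farm has room for 110 but only 90 remain, so it gets 90.
Total = 15×90 + 14×90 = 2610.

2610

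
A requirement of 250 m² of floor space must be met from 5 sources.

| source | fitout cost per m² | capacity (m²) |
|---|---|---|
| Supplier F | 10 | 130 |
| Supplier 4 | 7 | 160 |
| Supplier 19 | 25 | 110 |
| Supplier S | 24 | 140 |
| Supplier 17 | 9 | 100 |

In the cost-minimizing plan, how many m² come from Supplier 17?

90

Use sources in increasing cost order.
Supplier 4 (7): use full 160 → 90 m² to go.
Supplier 17 at 9: take 90 of its 100 → requirement met.
Supplier F, Supplier S, Supplier 19: unused.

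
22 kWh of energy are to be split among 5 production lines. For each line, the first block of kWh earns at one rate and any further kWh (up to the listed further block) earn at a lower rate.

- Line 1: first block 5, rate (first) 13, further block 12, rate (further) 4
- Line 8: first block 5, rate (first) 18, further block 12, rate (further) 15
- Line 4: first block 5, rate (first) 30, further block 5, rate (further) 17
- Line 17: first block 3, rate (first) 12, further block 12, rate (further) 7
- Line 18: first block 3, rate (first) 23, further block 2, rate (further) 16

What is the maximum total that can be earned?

Order all 10 blocks by rate: Line 4/tier1 30 > Line 18/tier1 23 > Line 8/tier1 18 > Line 4/tier2 17 > Line 18/tier2 16 > Line 8/tier2 15 > Line 1/tier1 13 > Line 17/tier1 12 > Line 17/tier2 7 > Line 1/tier2 4.
Line 4/tier1 (30): +5 — 17 left.
Line 18 tier1 at 23: fill all 3 — 14 left.
Line 8 tier1 at 18: fill all 5 — 9 left.
Line 4 tier2 at 17: fill all 5 — 4 left.
Line 18 tier2 at 16: fill all 2 — 2 left.
Line 8 tier2 at 15: only 2 left, fill 2.
Total = 30×5 + 23×3 + 18×5 + 17×5 + 16×2 + 15×2 = 456.

456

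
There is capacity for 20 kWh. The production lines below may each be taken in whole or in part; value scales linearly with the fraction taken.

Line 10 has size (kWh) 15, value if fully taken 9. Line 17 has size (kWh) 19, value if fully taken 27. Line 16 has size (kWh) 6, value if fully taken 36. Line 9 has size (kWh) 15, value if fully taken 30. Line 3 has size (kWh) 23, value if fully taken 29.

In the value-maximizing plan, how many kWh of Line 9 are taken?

Sort by value density: Line 16 36/6≈6, Line 9 30/15≈2, Line 17 27/19≈1.42, Line 3 29/23≈1.26, Line 10 9/15≈0.6.
Line 16: take in full, 6 kWh for value 36 — 14 left.
Only 14 kWh remain; take 14/15 of Line 9 for value 30×14/15 = 28.

14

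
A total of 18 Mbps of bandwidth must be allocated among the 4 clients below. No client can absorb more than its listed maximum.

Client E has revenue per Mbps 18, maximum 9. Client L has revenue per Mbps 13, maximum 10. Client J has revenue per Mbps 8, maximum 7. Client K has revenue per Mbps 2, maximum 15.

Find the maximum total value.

279

Order the clients by revenue per Mbps: Client E 18 > Client L 13 > Client J 8 > Client K 2.
Client E takes 9 to reach its cap of 9 — 9 left.
Only 9 left; Client L takes them to reach 9.
Total = 18×9 + 13×9 = 279.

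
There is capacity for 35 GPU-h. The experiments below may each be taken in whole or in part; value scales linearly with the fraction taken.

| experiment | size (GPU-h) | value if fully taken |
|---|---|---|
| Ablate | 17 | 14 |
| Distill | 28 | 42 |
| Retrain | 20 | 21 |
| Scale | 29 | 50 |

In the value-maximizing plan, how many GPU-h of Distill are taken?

Best value per unit of size first: Scale 50/29≈1.72, Distill 42/28≈1.5, Retrain 21/20≈1.05, Ablate 14/17≈0.824.
All 29 GPU-h of Scale fit (value 50) ; 6 remain.
Fill the last 6 GPU-h with part of Distill: 6/28 of it earns 9.

6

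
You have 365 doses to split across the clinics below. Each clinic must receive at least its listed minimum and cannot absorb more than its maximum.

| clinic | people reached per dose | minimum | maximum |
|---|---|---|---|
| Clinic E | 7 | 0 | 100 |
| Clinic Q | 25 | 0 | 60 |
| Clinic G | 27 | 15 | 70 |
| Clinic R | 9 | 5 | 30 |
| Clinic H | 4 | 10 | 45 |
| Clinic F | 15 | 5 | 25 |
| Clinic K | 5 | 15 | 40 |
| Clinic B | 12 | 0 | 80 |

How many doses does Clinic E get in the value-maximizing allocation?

75

Meeting every minimum uses 0+0+15+5+10+5+15+0 = 50 doses, leaving 315.
Highest people reached per dose first: Clinic G 27 > Clinic Q 25 > Clinic F 15 > Clinic B 12 > Clinic R 9 > Clinic E 7 > Clinic K 5 > Clinic H 4.
Clinic G: +55 to 70 (cap) — 260 left.
Clinic Q takes 60 more to reach its cap of 60 — 200 left.
Clinic F takes 20 more to reach its cap of 25 — 180 left.
Give Clinic B 80 more to hit its cap of 80 — 100 left.
Clinic R: +25 to 30 (cap) — 75 left.
Clinic E: +75 (room for 100) → 75. Pool exhausted.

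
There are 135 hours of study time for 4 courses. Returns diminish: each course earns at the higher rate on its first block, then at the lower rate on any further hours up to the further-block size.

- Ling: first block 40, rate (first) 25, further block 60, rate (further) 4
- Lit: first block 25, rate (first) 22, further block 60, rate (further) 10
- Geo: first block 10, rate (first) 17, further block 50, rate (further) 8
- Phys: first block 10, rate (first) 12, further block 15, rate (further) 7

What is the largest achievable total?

2340

Rank every tier by rate: Ling/T1 25 > Lit/T1 22 > Geo/T1 17 > Phys/T1 12 > Lit/T2 10 > Geo/T2 8 > Phys/T2 7 > Ling/T2 4.
Ling/T1 (25): +40 ; 95 left.
Fill Lit T1 block (25 at 22) ; 70 left.
Geo T1 at 17: fill all 10 ; 60 left.
Phys/T1 (12): +10 ; 50 left.
50 remain; put them into Lit T2 at 10.
Total = 25×40 + 22×25 + 17×10 + 12×10 + 10×50 = 2340.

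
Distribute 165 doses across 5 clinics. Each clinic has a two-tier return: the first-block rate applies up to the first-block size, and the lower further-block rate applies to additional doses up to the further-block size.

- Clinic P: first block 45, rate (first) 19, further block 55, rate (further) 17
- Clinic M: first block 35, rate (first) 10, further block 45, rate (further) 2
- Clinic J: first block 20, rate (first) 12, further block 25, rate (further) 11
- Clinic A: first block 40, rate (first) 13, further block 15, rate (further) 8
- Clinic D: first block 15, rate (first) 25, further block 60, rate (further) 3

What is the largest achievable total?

Order all 10 blocks by rate: Clinic D/tier1 25 > Clinic P/tier1 19 > Clinic P/tier2 17 > Clinic A/tier1 13 > Clinic J/tier1 12 > Clinic J/tier2 11 > Clinic M/tier1 10 > Clinic A/tier2 8 > Clinic D/tier2 3 > Clinic M/tier2 2.
Fill Clinic D tier1 block (15 at 25) ; 150 left.
Clinic P tier1 at 19: fill all 45 ; 105 left.
Clinic P tier2 at 17: fill all 55 ; 50 left.
Fill Clinic A tier1 block (40 at 13) ; 10 left.
Clinic J tier1 at 12: only 10 left, fill 10.
Total = 25×15 + 19×45 + 17×55 + 13×40 + 12×10 = 2805.

2805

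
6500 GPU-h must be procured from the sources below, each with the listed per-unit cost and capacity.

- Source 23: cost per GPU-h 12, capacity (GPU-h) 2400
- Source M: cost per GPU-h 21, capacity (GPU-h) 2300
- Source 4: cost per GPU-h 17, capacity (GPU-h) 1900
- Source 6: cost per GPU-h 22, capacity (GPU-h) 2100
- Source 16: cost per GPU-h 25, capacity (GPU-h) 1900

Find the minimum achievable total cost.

107300

Cheapest first:
Take 2400 from Source 23 at 12 — need 4100 more.
Take 1900 from Source 4 at 17 — need 2200 more.
Take 2200 from Source M at 21 to finish.
Source 6, Source 16: unused.
Cost = 2400×12 + 1900×17 + 2200×21 = 107300.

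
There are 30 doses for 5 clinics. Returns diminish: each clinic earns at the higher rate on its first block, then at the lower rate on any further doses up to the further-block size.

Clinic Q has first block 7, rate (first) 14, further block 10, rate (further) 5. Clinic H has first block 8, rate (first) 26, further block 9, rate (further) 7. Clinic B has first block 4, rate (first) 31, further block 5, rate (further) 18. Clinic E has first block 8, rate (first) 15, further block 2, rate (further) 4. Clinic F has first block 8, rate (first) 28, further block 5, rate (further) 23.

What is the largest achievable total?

761

Treat each block as its own option and order by rate: Clinic B/tier1 31 > Clinic F/tier1 28 > Clinic H/tier1 26 > Clinic F/tier2 23 > Clinic B/tier2 18 > Clinic E/tier1 15 > Clinic Q/tier1 14 > Clinic H/tier2 7 > Clinic Q/tier2 5 > Clinic E/tier2 4.
Clinic B/tier1 (31): +4 — 26 left.
Clinic F tier1 at 28: fill all 8 — 18 left.
Clinic H/tier1 (26): +8 — 10 left.
Clinic F tier2 at 23: fill all 5 — 5 left.
Clinic B/tier2 (18): +5 — 0 left.
Total = 31×4 + 28×8 + 26×8 + 23×5 + 18×5 = 761.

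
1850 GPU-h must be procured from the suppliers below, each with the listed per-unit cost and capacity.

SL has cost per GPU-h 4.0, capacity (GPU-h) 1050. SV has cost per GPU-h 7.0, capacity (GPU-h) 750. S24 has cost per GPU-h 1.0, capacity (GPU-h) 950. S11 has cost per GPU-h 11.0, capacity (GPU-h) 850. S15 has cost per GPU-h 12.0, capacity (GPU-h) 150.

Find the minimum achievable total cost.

4550

Fill from the cheapest supplier first.
Take 950 from S24 at 1.0 ; need 900 more.
SL at 4.0: take 900 of its 1050 ; requirement met.
SV, S11, S15: unused.
Cost = 950×1.0 + 900×4.0 = 4550.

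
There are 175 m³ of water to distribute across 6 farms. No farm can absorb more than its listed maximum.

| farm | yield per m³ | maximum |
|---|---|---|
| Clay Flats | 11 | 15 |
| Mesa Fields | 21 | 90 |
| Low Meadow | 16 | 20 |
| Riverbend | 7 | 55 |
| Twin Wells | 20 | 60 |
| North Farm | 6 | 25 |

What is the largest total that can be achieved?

3465

Order the farms by yield per m³: Mesa Fields 21 > Twin Wells 20 > Low Meadow 16 > Clay Flats 11 > Riverbend 7 > North Farm 6.
Mesa Fields: +90 to 90 (cap) → 85 left.
Give Twin Wells 60 to hit its cap of 60 → 25 left.
Give Low Meadow 20 to hit its cap of 20 → 5 left.
Only 5 left; Clay Flats takes them to reach 5.
Total = 11×5 + 21×90 + 16×20 + 20×60 = 3465.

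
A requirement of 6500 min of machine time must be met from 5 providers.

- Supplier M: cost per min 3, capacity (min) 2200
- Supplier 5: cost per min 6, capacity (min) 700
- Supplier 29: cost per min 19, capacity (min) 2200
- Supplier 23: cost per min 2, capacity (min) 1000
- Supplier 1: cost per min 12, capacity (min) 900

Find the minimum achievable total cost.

55900

Use providers in increasing cost order.
Supplier 23 (2): use full 1000 → 5500 min to go.
Supplier M (3): use full 2200 → 3300 min to go.
Supplier 5 (6): use full 700 → 2600 min to go.
Take 900 from Supplier 1 at 12 → need 1700 more.
Take 1700 from Supplier 29 at 19 to finish.
Cost = 1000×2 + 2200×3 + 700×6 + 900×12 + 1700×19 = 55900.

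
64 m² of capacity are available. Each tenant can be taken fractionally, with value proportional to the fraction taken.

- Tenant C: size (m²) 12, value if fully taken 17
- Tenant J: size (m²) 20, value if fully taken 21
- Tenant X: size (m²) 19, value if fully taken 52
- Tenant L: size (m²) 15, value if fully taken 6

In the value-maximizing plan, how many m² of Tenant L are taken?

13

Best value per unit of size first: Tenant X 52/19≈2.74, Tenant C 17/12≈1.42, Tenant J 21/20≈1.05, Tenant L 6/15≈0.4.
Take all of Tenant X (19 m², value 52) → 45 m² left.
Tenant C: take in full, 12 m² for value 17 → 33 left.
All 20 m² of Tenant J fit (value 21) → 13 remain.
13 m² left: a 13/15 share of Tenant L gives 6×13/15 = 5.2.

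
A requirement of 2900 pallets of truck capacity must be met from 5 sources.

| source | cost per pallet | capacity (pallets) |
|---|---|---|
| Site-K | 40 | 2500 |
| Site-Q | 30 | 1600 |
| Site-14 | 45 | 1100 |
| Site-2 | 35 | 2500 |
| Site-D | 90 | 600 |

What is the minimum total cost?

93500

Cheapest first:
Take 1600 from Site-Q at 30 ; need 1300 more.
Take 1300 from Site-2 at 35 to finish.
Site-K, Site-14, Site-D: unused.
Cost = 1600×30 + 1300×35 = 93500.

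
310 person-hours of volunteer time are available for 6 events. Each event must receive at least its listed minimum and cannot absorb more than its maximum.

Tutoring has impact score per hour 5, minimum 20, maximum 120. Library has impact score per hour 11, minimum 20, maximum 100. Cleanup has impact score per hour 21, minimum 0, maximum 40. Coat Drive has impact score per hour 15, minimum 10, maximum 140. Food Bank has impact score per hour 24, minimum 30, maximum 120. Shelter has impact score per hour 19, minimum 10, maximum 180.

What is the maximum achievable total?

6090

Meeting every minimum uses 20+20+0+10+30+10 = 90 person-hours, leaving 220.
Order the events by impact score per hour: Food Bank 24 > Cleanup 21 > Shelter 19 > Coat Drive 15 > Library 11 > Tutoring 5.
Food Bank: +90 to 120 (cap) — 130 left.
Give Cleanup 40 more to hit its cap of 40 — 90 left.
Shelter has room for 170 more but only 90 remain, so it gets 100.
Total = 5×20 + 11×20 + 21×40 + 15×10 + 24×120 + 19×100 = 6090.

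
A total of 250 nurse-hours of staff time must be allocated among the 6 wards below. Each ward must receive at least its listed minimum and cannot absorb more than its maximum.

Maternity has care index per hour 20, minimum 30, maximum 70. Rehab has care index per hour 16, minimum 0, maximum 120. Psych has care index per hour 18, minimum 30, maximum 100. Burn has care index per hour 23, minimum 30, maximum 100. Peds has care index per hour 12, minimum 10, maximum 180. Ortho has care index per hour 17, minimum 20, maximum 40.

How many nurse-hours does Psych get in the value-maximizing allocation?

50

Meeting every minimum uses 30+0+30+30+10+20 = 120 nurse-hours, leaving 130.
Highest care index per hour first: Burn 23 > Maternity 20 > Psych 18 > Ortho 17 > Rehab 16 > Peds 12.
Give Burn 70 more to hit its cap of 100 → 60 left.
Give Maternity 40 more to hit its cap of 70 → 20 left.
Only 20 left; Psych takes them to reach 50.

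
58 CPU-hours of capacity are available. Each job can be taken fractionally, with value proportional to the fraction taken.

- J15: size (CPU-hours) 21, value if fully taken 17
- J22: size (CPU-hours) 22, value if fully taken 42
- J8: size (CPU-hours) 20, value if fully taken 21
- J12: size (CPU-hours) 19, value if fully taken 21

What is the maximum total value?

Sort by value density: J22 42/22≈1.91, J12 21/19≈1.11, J8 21/20≈1.05, J15 17/21≈0.81.
All 22 CPU-hours of J22 fit (value 42) ; 36 remain.
All 19 CPU-hours of J12 fit (value 21) ; 17 remain.
17 CPU-hours left: a 17/20 share of J8 gives 21×17/20 = 17.85.
Total value = 80.85.

80.85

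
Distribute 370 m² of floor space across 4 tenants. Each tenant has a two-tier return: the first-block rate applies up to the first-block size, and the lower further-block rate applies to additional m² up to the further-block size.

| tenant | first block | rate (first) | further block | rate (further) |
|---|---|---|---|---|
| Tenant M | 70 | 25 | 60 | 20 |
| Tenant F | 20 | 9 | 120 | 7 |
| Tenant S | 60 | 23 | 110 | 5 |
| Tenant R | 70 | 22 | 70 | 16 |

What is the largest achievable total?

Rank every tier by rate: Tenant M/T1 25 > Tenant S/T1 23 > Tenant R/T1 22 > Tenant M/T2 20 > Tenant R/T2 16 > Tenant F/T1 9 > Tenant F/T2 7 > Tenant S/T2 5.
Tenant M T1 at 25: fill all 70 → 300 left.
Tenant S T1 at 23: fill all 60 → 240 left.
Tenant R T1 at 22: fill all 70 → 170 left.
Tenant M T2 at 20: fill all 60 → 110 left.
Tenant R/T2 (16): +70 → 40 left.
Tenant F/T1 (9): +20 → 20 left.
20 remain; put them into Tenant F T2 at 7.
Total = 25×70 + 23×60 + 22×70 + 20×60 + 16×70 + 9×20 + 7×20 = 7310.

7310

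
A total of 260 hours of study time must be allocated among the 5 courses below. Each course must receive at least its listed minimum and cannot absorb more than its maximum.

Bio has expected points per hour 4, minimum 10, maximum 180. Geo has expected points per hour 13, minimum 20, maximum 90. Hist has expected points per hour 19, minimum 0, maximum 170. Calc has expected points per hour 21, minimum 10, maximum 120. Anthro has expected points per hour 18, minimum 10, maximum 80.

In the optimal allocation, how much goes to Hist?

Meeting every minimum uses 10+20+0+10+10 = 50 hours, leaving 210.
Order the courses by expected points per hour: Calc 21 > Hist 19 > Anthro 18 > Geo 13 > Bio 4.
Calc takes 110 more to reach its cap of 120 — 100 left.
Hist: +100 (room for 170) → 100. Pool exhausted.

100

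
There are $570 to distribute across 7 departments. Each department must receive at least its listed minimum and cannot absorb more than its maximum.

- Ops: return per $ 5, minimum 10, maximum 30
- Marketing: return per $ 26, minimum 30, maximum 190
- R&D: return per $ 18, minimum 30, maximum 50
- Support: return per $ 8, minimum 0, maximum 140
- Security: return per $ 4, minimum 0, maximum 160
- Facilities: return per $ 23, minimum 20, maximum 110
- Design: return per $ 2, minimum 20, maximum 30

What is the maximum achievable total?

9800

Meeting every minimum uses 10+30+30+0+0+20+20 = 110 $, leaving 460.
Rank by return per $: Marketing 26 > Facilities 23 > R&D 18 > Support 8 > Ops 5 > Security 4 > Design 2.
Marketing takes 160 more to reach its cap of 190 ; 300 left.
Give Facilities 90 more to hit its cap of 110 ; 210 left.
Give R&D 20 more to hit its cap of 50 ; 190 left.
Support takes 140 more to reach its cap of 140 ; 50 left.
Ops takes 20 more to reach its cap of 30 ; 30 left.
Security: +30 (room for 160) → 30. Pool exhausted.
Total = 5×30 + 26×190 + 18×50 + 8×140 + 4×30 + 23×110 + 2×20 = 9800.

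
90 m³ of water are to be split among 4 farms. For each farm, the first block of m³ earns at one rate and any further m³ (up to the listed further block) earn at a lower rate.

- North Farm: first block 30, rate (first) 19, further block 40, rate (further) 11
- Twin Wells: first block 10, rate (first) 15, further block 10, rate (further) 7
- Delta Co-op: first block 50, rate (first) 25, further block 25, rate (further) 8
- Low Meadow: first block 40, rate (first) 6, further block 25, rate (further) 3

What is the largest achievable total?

1970

Order all 8 blocks by rate: Delta Co-op/first 25 > North Farm/first 19 > Twin Wells/first 15 > North Farm/second 11 > Delta Co-op/second 8 > Twin Wells/second 7 > Low Meadow/first 6 > Low Meadow/second 3.
Delta Co-op/first (25): +50 — 40 left.
North Farm/first (19): +30 — 10 left.
Fill Twin Wells first block (10 at 15) — 0 left.
Total = 25×50 + 19×30 + 15×10 = 1970.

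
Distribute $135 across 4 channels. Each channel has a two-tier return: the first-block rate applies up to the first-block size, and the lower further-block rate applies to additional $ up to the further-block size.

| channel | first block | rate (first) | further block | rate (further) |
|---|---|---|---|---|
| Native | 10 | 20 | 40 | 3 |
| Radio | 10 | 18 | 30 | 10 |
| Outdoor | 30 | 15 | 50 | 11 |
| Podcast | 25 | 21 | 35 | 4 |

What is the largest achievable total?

2005

Treat each block as its own option and order by rate: Podcast/T1 21 > Native/T1 20 > Radio/T1 18 > Outdoor/T1 15 > Outdoor/T2 11 > Radio/T2 10 > Podcast/T2 4 > Native/T2 3.
Podcast T1 at 21: fill all 25 — 110 left.
Fill Native T1 block (10 at 20) — 100 left.
Radio T1 at 18: fill all 10 — 90 left.
Fill Outdoor T1 block (30 at 15) — 60 left.
Outdoor/T2 (11): +50 — 10 left.
Radio/T2: +10 of 30 at 10; pool empty.
Total = 21×25 + 20×10 + 18×10 + 15×30 + 11×50 + 10×10 = 2005.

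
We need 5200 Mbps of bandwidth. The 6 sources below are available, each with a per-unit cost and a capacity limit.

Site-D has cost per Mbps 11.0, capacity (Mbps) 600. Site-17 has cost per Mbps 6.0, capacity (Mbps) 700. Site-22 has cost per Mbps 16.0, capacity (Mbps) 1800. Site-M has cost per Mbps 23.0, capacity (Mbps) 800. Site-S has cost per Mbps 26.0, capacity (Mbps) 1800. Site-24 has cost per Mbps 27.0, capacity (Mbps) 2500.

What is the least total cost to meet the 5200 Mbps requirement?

Cheapest first:
Site-17 at 6.0: take all 700 Mbps — 4500 still needed.
Take 600 from Site-D at 11.0 — need 3900 more.
Site-22 (16.0): use full 1800 — 2100 Mbps to go.
Site-M at 23.0: take all 800 Mbps — 1300 still needed.
Take 1300 from Site-S at 26.0 to finish.
Site-24: unused.
Cost = 700×6.0 + 600×11.0 + 1800×16.0 + 800×23.0 + 1300×26.0 = 91800.

91800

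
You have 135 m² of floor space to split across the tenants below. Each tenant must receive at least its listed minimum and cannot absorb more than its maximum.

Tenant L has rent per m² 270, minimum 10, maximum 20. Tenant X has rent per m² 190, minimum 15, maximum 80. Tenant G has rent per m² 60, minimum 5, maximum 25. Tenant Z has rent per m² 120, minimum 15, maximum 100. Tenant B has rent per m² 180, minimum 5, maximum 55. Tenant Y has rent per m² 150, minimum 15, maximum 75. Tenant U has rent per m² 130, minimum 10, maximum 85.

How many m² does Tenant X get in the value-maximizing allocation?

65

Meeting every minimum uses 10+15+5+15+5+15+10 = 75 m², leaving 60.
Order the tenants by rent per m²: Tenant L 270 > Tenant X 190 > Tenant B 180 > Tenant Y 150 > Tenant U 130 > Tenant Z 120 > Tenant G 60.
Tenant L: +10 to 20 (cap) → 50 left.
Only 50 left; Tenant X takes them to reach 65.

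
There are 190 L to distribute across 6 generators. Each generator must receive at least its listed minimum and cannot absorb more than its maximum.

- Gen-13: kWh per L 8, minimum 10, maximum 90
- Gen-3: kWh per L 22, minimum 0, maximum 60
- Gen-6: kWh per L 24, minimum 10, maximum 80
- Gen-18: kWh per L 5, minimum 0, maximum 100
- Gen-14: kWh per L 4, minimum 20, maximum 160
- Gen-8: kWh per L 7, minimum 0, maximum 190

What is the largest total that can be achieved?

3560

Meeting every minimum uses 10+0+10+0+20+0 = 40 L, leaving 150.
Order the generators by kWh per L: Gen-6 24 > Gen-3 22 > Gen-13 8 > Gen-8 7 > Gen-18 5 > Gen-14 4.
Gen-6: +70 to 80 (cap) — 80 left.
Gen-3: +60 to 60 (cap) — 20 left.
Only 20 left; Gen-13 takes them to reach 30.
Total = 8×30 + 22×60 + 24×80 + 4×20 = 3560.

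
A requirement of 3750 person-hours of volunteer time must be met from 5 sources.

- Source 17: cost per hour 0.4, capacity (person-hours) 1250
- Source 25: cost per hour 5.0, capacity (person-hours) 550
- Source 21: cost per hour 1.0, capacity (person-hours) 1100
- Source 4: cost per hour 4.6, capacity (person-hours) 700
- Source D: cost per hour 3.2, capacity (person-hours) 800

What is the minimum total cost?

6920

Cheapest first:
Take 1250 from Source 17 at 0.4 ; need 2500 more.
Source 21 at 1.0: take all 1100 person-hours ; 1400 still needed.
Take 800 from Source D at 3.2 ; need 600 more.
Source 4 at 4.6: take 600 of its 700 ; requirement met.
Source 25: unused.
Cost = 1250×0.4 + 1100×1.0 + 800×3.2 + 600×4.6 = 6920.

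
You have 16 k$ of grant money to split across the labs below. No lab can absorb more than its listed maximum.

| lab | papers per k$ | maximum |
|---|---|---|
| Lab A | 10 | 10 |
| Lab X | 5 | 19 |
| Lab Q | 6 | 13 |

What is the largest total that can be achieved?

136

Rank by papers per k$: Lab A 10 > Lab Q 6 > Lab X 5.
Lab A takes 10 to reach its cap of 10 — 6 left.
Lab Q has room for 13 but only 6 remain, so it gets 6.
Total = 10×10 + 6×6 = 136.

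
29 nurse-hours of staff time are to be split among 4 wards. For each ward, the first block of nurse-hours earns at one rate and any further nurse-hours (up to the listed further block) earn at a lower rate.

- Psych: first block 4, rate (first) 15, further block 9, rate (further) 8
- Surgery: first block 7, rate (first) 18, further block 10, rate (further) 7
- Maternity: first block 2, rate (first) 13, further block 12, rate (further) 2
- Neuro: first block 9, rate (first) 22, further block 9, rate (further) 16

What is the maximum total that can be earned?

528

Rank every tier by rate: Neuro/T1 22 > Surgery/T1 18 > Neuro/T2 16 > Psych/T1 15 > Maternity/T1 13 > Psych/T2 8 > Surgery/T2 7 > Maternity/T2 2.
Neuro/T1 (22): +9 → 20 left.
Fill Surgery T1 block (7 at 18) → 13 left.
Fill Neuro T2 block (9 at 16) → 4 left.
Psych T1 at 15: fill all 4 → 0 left.
Total = 22×9 + 18×7 + 16×9 + 15×4 = 528.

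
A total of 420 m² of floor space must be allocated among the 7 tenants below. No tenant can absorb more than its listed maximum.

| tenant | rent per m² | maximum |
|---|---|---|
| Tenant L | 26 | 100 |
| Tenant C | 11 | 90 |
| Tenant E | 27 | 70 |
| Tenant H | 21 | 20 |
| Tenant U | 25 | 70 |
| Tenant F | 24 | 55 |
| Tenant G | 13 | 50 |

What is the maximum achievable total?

9235

Rank by rent per m²: Tenant E 27 > Tenant L 26 > Tenant U 25 > Tenant F 24 > Tenant H 21 > Tenant G 13 > Tenant C 11.
Give Tenant E 70 to hit its cap of 70 → 350 left.
Give Tenant L 100 to hit its cap of 100 → 250 left.
Tenant U: +70 to 70 (cap) → 180 left.
Tenant F: +55 to 55 (cap) → 125 left.
Give Tenant H 20 to hit its cap of 20 → 105 left.
Tenant G: +50 to 50 (cap) → 55 left.
Tenant C has room for 90 but only 55 remain, so it gets 55.
Total = 26×100 + 11×55 + 27×70 + 21×20 + 25×70 + 24×55 + 13×50 = 9235.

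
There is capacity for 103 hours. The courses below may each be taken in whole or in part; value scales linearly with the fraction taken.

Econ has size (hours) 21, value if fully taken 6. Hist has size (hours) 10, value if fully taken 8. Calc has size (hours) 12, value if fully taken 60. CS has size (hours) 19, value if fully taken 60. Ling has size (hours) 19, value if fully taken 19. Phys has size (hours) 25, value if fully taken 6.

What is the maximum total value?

Best value per unit of size first: Calc 60/12≈5, CS 60/19≈3.16, Ling 19/19≈1, Hist 8/10≈0.8, Econ 6/21≈0.286, Phys 6/25≈0.24.
All 12 hours of Calc fit (value 60) → 91 remain.
All 19 hours of CS fit (value 60) → 72 remain.
Take all of Ling (19 hours, value 19) → 53 hours left.
All 10 hours of Hist fit (value 8) → 43 remain.
Econ: take in full, 21 hours for value 6 → 22 left.
Fill the last 22 hours with part of Phys: 22/25 of it earns 5.28.
Total value = 158.28.

158.28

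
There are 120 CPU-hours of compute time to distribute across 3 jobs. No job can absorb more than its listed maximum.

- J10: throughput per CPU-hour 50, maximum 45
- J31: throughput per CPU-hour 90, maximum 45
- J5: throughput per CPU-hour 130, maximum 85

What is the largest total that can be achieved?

14200

Order the jobs by throughput per CPU-hour: J5 130 > J31 90 > J10 50.
J5 takes 85 to reach its cap of 85 → 35 left.
Only 35 left; J31 takes them to reach 35.
Total = 90×35 + 130×85 = 14200.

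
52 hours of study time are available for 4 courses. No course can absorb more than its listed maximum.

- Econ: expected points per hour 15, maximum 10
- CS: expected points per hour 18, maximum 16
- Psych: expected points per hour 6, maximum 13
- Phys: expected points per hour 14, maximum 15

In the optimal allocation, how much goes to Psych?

11

Highest expected points per hour first: CS 18 > Econ 15 > Phys 14 > Psych 6.
CS takes 16 to reach its cap of 16 → 36 left.
Econ takes 10 to reach its cap of 10 → 26 left.
Phys takes 15 to reach its cap of 15 → 11 left.
Only 11 left; Psych takes them to reach 11.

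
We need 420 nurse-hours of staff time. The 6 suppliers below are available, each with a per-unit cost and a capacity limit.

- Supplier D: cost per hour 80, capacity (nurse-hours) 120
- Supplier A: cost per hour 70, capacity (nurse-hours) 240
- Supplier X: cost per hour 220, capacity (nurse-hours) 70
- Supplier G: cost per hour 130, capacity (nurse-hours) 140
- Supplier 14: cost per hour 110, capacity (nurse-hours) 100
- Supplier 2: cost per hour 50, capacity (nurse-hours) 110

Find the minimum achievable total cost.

27900

Cheapest first:
Supplier 2 at 50: take all 110 nurse-hours ; 310 still needed.
Supplier A (70): use full 240 ; 70 nurse-hours to go.
Supplier D at 80: take 70 of its 120 ; requirement met.
Supplier 14, Supplier G, Supplier X: unused.
Cost = 110×50 + 240×70 + 70×80 = 27900.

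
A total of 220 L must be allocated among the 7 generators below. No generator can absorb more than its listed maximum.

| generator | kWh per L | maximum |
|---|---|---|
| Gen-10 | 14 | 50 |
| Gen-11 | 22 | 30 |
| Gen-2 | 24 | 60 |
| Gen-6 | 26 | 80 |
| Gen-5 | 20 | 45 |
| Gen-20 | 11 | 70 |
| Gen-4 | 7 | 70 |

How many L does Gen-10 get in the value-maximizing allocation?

5

Highest kWh per L first: Gen-6 26 > Gen-2 24 > Gen-11 22 > Gen-5 20 > Gen-10 14 > Gen-20 11 > Gen-4 7.
Gen-6 takes 80 to reach its cap of 80 → 140 left.
Give Gen-2 60 to hit its cap of 60 → 80 left.
Give Gen-11 30 to hit its cap of 30 → 50 left.
Gen-5 takes 45 to reach its cap of 45 → 5 left.
Only 5 left; Gen-10 takes them to reach 5.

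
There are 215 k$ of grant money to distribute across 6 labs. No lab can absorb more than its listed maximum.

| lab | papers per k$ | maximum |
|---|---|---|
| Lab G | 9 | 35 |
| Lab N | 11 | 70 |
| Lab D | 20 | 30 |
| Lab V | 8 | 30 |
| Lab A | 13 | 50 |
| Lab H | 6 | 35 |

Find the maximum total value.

Order the labs by papers per k$: Lab D 20 > Lab A 13 > Lab N 11 > Lab G 9 > Lab V 8 > Lab H 6.
Lab D: +30 to 30 (cap) → 185 left.
Give Lab A 50 to hit its cap of 50 → 135 left.
Give Lab N 70 to hit its cap of 70 → 65 left.
Lab G: +35 to 35 (cap) → 30 left.
Give Lab V 30 to hit its cap of 30 → 0 left.
Total = 9×35 + 11×70 + 20×30 + 8×30 + 13×50 = 2575.

2575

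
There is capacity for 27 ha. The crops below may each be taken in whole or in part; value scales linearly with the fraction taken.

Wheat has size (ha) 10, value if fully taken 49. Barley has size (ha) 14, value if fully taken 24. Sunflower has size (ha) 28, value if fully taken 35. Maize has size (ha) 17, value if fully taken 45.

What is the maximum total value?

Sort by value density: Wheat 49/10≈4.9, Maize 45/17≈2.65, Barley 24/14≈1.71, Sunflower 35/28≈1.25.
Wheat: take in full, 10 ha for value 49 ; 17 left.
All 17 ha of Maize fit (value 45) ; 0 remain.
Total value = 94.

94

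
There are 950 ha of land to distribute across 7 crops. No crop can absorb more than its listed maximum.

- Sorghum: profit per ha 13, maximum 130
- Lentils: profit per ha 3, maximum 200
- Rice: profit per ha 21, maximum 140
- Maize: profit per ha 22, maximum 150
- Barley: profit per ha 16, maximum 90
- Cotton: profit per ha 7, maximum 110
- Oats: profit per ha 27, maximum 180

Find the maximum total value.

15450

Rank by profit per ha: Oats 27 > Maize 22 > Rice 21 > Barley 16 > Sorghum 13 > Cotton 7 > Lentils 3.
Give Oats 180 to hit its cap of 180 — 770 left.
Maize: +150 to 150 (cap) — 620 left.
Rice takes 140 to reach its cap of 140 — 480 left.
Give Barley 90 to hit its cap of 90 — 390 left.
Sorghum takes 130 to reach its cap of 130 — 260 left.
Cotton: +110 to 110 (cap) — 150 left.
Lentils: +150 (room for 200) → 150. Pool exhausted.
Total = 13×130 + 3×150 + 21×140 + 22×150 + 16×90 + 7×110 + 27×180 = 15450.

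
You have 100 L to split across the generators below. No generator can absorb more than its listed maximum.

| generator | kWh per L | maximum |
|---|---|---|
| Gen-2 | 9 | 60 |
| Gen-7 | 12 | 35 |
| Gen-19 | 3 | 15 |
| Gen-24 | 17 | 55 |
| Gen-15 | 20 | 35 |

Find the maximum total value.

1755

Order the generators by kWh per L: Gen-15 20 > Gen-24 17 > Gen-7 12 > Gen-2 9 > Gen-19 3.
Gen-15 takes 35 to reach its cap of 35 — 65 left.
Give Gen-24 55 to hit its cap of 55 — 10 left.
Only 10 left; Gen-7 takes them to reach 10.
Total = 12×10 + 17×55 + 20×35 = 1755.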